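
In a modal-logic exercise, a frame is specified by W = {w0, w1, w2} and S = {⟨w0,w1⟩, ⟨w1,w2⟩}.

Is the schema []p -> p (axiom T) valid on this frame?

No

By correspondence theory, T is valid on a frame iff S is reflexive.
Reflexive: no — w0 is not related to itself.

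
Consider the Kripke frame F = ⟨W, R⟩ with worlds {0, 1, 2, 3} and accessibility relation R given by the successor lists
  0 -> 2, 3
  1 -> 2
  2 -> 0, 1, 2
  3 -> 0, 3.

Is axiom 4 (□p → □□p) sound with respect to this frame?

No

By correspondence theory, 4 is valid on a frame iff R is transitive.
Transitive: no — 0 R 2 and 2 R 1, but not 0 R 1.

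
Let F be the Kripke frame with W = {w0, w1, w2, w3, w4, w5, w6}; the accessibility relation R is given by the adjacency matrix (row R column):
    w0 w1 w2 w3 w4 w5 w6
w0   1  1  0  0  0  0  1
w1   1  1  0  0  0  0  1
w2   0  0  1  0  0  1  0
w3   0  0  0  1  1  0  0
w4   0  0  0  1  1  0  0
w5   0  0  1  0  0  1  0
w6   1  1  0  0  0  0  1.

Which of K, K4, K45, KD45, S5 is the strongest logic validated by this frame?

Transitive (axiom 4): yes — every two-step R-path is closed by a direct edge.
Euclidean (axiom 5): yes — any two successors of a common world are R-related.
Serial (axiom D): yes — every world has a successor (e.g. w0 R w0).
Reflexive (axiom T): yes — every world is R-related to itself.
So F validates K, K4, K45, KD45, S5. The strongest is S5.

S5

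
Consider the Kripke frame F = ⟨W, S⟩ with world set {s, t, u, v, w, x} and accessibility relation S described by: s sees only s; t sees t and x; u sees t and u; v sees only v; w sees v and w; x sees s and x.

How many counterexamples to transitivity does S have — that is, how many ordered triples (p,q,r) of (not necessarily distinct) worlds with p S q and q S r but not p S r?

Enumerating: (t,x,s), (u,t,x).

2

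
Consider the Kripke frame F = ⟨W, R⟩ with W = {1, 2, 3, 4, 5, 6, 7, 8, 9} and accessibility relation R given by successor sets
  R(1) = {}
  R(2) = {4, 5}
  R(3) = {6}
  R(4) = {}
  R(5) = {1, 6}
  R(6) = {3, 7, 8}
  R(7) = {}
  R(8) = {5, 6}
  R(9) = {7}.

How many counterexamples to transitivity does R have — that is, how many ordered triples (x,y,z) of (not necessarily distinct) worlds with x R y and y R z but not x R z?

15

Enumerating: (2,5,1), (2,5,6), (3,6,3), (3,6,7), (3,6,8), (5,6,3), (5,6,7), (5,6,8), (6,3,6), (6,8,5), (6,8,6), (8,5,1), (8,6,3), (8,6,7), (8,6,8).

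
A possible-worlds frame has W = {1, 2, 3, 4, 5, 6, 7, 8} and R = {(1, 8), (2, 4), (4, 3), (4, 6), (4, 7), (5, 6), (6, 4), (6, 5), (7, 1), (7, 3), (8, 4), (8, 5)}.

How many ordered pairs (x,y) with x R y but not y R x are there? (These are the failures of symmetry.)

Enumerating: (1,8), (2,4), (4,3), (4,7), (7,1), (7,3), (8,4), (8,5).

8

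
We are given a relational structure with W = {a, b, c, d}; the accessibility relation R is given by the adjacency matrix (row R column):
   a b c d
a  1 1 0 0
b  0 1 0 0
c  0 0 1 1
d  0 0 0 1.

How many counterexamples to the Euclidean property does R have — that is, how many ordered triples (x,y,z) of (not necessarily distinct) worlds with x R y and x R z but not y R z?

2

Enumerating: (a,b,a), (c,d,c).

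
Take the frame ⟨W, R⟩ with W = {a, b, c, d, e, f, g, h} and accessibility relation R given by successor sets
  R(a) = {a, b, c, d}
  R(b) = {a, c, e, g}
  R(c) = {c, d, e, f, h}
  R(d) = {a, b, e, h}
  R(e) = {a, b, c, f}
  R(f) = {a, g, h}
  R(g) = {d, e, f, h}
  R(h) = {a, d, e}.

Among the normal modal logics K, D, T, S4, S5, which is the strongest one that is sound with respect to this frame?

D

Serial (axiom D): yes — every world has a successor (e.g. a R a).
Reflexive (axiom T): no — b is not related to itself.
Transitive (axiom 4): no — a R b and b R e, but not a R e.
Euclidean (axiom 5): no — a R b and a R d, but not b R d.
So F validates K, D; T would additionally require R to be reflexive. The strongest is D.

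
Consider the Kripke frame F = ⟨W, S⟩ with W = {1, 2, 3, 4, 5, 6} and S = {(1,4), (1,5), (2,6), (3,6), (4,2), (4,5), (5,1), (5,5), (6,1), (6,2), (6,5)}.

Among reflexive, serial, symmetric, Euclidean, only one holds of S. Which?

Reflexive: no — 1 is not related to itself.
Serial: yes — every world has a successor (e.g. 1 S 4).
Symmetric: no — 1 S 4 but not 4 S 1.
Euclidean: no — 1 S 5 and 1 S 4, but not 5 S 4.
Only serial holds.

serial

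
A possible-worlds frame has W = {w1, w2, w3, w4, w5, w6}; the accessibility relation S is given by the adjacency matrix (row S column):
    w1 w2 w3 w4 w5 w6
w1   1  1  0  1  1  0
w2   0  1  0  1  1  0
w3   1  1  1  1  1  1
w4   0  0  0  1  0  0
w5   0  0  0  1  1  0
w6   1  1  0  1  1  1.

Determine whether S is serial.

Serial: yes — every world has a successor (e.g. w1 S w1).

Yes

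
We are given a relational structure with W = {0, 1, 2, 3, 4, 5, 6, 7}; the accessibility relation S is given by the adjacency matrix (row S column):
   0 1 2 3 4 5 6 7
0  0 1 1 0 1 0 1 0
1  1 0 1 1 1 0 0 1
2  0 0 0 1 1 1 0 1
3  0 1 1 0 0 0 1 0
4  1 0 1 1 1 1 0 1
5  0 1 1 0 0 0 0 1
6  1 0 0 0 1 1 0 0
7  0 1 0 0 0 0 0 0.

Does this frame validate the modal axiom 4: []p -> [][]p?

By correspondence theory, 4 is valid on a frame iff S is transitive.
Transitive: no — 0 S 1 and 1 S 3, but not 0 S 3.

No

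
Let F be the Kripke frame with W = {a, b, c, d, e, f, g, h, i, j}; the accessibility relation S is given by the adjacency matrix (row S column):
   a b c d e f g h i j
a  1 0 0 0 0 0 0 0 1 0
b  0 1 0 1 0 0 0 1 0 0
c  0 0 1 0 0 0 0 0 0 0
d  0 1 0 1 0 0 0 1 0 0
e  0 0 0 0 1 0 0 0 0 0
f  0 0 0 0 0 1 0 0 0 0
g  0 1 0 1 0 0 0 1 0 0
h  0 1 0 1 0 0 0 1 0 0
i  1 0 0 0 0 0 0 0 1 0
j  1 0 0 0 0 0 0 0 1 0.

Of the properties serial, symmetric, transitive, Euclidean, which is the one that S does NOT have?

Serial: yes — every world has a successor (e.g. a S a).
Symmetric: no — g S b but not b S g.
Transitive: yes — every two-step S-path is closed by a direct edge.
Euclidean: yes — any two successors of a common world are S-related.
Only symmetric fails.

symmetric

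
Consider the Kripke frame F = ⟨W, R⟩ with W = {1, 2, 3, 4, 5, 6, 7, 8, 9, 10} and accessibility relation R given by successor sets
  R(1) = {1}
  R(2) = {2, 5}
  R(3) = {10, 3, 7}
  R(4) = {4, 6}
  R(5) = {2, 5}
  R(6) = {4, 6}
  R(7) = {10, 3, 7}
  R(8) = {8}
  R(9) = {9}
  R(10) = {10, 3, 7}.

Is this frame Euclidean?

Yes

Euclidean: yes — any two successors of a common world are R-related.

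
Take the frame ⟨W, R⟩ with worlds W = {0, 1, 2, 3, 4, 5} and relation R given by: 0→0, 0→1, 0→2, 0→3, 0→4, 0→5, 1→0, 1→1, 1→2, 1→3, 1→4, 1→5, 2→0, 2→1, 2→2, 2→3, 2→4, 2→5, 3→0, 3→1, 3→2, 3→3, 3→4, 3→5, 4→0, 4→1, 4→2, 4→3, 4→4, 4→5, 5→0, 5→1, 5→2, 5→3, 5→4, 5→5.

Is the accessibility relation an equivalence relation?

Yes

Reflexive: yes — every world is R-related to itself.
Symmetric: yes — every pair in R has its reverse in R.
Transitive: yes — every two-step R-path is closed by a direct edge.
So R is an equivalence relation.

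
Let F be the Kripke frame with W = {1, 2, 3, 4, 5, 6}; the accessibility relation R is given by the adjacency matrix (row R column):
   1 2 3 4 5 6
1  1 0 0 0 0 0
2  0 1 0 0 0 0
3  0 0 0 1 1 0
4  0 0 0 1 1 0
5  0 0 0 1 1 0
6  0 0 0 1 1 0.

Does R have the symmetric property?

No

Symmetric: no — 3 R 4 but not 4 R 3.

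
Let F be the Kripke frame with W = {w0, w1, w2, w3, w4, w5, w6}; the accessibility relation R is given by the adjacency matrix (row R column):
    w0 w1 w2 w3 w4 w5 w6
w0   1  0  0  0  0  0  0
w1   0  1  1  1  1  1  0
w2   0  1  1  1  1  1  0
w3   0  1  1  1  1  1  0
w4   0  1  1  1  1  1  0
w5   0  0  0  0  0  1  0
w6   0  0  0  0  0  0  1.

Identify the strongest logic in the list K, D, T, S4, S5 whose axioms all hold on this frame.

Serial (axiom D): yes — every world has a successor (e.g. w0 R w0).
Reflexive (axiom T): yes — every world is R-related to itself.
Transitive (axiom 4): yes — every two-step R-path is closed by a direct edge.
Euclidean (axiom 5): no — w1 R w5 and w1 R w2, but not w5 R w2.
So F validates K, D, T, S4; S5 would additionally require R to be Euclidean. The strongest is S4.

S4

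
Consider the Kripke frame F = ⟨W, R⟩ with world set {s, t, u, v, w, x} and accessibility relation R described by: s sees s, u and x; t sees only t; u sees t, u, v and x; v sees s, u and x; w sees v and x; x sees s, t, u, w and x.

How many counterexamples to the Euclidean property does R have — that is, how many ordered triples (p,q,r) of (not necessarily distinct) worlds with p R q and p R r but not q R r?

22

Enumerating: (s,u,s), (u,t,u), (u,t,v), (u,t,x), (u,v,t), (u,v,v), (u,x,v), (v,u,s), (w,v,v), (w,x,v), (x,s,t), (x,s,w), … and 10 more.
Total: 22.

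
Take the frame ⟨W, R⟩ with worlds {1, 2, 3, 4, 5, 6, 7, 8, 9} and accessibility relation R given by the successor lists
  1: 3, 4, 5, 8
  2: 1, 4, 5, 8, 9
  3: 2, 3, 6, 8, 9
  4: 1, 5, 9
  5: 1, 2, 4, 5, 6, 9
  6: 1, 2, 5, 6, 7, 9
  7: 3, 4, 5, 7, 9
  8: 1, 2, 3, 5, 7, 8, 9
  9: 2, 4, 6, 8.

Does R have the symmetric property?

Symmetric: no — 1 R 3 but not 3 R 1.

No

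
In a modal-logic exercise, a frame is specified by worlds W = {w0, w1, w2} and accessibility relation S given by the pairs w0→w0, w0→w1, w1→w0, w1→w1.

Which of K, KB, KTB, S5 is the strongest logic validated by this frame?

KB

Symmetric (axiom B): yes — every pair in S has its reverse in S.
Reflexive (axiom T): no — w2 is not related to itself.
Euclidean (axiom 5): yes — any two successors of a common world are S-related.
So F validates K, KB; KTB would additionally require S to be reflexive. The strongest is KB.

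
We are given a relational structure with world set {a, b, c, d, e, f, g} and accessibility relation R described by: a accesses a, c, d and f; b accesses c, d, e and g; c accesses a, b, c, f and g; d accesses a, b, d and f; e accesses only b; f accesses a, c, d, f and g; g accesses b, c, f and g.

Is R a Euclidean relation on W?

No

Euclidean: no — a R c and a R d, but not c R d.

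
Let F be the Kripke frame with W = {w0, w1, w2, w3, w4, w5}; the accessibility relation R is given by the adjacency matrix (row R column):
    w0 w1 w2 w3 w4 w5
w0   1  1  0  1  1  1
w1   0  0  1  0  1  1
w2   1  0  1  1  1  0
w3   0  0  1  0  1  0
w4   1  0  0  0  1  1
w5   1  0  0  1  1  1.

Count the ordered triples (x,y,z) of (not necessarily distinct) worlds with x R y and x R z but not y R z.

Enumerating: (w0,w1,w0), (w0,w1,w1), (w0,w1,w3), (w0,w3,w0), (w0,w3,w1), (w0,w3,w3), (w0,w3,w5), (w0,w4,w1), (w0,w4,w3), (w0,w5,w1), (w1,w2,w5), (w1,w4,w2), … and 11 more.
Total: 23.

23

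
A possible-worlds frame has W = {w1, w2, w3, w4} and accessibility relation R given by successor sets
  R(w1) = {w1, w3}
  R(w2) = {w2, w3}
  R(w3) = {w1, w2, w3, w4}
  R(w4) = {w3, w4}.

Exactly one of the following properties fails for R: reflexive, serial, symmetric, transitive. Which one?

transitive

Reflexive: yes — every world is R-related to itself.
Serial: yes — every world has a successor (e.g. w1 R w1).
Symmetric: yes — every pair in R has its reverse in R.
Transitive: no — w1 R w3 and w3 R w2, but not w1 R w2.
Only transitive fails.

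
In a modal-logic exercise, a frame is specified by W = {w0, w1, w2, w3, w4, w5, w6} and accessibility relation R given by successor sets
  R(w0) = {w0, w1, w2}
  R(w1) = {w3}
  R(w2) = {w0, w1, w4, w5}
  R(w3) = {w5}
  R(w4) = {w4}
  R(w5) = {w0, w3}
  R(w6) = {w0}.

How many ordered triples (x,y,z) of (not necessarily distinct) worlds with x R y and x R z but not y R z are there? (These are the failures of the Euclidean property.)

Enumerating: (w0,w1,w0), (w0,w1,w1), (w0,w1,w2), (w0,w2,w2), (w1,w3,w3), (w2,w0,w4), (w2,w0,w5), (w2,w1,w0), (w2,w1,w1), (w2,w1,w4), (w2,w1,w5), (w2,w4,w0), … and 9 more.
Total: 21.

21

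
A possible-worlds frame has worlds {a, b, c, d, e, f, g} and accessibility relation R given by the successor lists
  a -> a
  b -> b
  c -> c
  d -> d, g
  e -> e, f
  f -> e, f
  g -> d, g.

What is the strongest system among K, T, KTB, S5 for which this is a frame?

Reflexive (axiom T): yes — every world is R-related to itself.
Symmetric (axiom B): yes — every pair in R has its reverse in R.
Euclidean (axiom 5): yes — any two successors of a common world are R-related.
So F validates K, T, KTB, S5. The strongest is S5.

S5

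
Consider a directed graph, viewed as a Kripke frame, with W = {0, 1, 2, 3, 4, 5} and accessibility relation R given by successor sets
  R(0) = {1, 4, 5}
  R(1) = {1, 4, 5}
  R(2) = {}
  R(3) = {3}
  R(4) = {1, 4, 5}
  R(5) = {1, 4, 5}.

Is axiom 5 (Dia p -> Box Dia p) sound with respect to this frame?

By correspondence theory, 5 is valid on a frame iff R is Euclidean.
Euclidean: yes — any two successors of a common world are R-related.

Yes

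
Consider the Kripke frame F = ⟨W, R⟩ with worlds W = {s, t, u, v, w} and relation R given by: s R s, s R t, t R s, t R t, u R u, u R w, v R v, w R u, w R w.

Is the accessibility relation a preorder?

Yes

Reflexive: yes — every world is R-related to itself.
Transitive: yes — every two-step R-path is closed by a direct edge.
So R is a preorder.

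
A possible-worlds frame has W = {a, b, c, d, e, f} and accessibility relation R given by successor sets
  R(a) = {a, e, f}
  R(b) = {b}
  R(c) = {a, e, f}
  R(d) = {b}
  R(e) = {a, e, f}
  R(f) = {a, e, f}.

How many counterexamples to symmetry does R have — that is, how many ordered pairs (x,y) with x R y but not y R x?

4

Enumerating: (c,a), (c,e), (c,f), (d,b).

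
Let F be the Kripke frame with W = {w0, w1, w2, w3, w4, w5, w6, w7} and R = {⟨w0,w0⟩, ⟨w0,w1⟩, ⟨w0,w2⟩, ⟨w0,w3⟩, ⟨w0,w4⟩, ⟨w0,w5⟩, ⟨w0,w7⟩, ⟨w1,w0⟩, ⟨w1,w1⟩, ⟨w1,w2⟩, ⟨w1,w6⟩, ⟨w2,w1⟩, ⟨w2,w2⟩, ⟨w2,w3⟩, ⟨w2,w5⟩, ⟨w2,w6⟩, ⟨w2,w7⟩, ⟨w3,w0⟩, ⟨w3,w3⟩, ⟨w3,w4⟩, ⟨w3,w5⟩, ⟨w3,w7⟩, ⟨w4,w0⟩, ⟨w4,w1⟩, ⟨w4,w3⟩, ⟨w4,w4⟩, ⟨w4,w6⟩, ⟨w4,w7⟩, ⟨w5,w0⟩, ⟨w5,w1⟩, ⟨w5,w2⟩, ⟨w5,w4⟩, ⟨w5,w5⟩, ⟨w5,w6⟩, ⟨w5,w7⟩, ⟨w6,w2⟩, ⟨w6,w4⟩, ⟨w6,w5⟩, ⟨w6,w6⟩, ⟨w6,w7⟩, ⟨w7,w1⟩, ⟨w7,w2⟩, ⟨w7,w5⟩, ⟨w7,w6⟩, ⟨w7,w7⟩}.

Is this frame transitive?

Transitive: no — w0 R w1 and w1 R w6, but not w0 R w6.

No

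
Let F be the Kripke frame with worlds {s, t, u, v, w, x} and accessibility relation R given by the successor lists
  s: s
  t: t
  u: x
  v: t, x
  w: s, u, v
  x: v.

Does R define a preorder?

Reflexive: no — u is not related to itself.
Transitive: no — u R x and x R v, but not u R v.
So R is not a preorder.

No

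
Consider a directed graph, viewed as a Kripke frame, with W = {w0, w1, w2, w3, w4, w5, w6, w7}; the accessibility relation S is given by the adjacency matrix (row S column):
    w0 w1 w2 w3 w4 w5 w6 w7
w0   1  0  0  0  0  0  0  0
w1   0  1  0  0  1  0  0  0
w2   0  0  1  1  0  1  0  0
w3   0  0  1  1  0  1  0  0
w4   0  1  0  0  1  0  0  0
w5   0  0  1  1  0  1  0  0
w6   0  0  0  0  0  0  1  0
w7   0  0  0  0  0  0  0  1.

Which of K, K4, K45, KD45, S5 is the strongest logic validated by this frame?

S5

Transitive (axiom 4): yes — every two-step S-path is closed by a direct edge.
Euclidean (axiom 5): yes — any two successors of a common world are S-related.
Serial (axiom D): yes — every world has a successor (e.g. w0 S w0).
Reflexive (axiom T): yes — every world is S-related to itself.
So F validates K, K4, K45, KD45, S5. The strongest is S5.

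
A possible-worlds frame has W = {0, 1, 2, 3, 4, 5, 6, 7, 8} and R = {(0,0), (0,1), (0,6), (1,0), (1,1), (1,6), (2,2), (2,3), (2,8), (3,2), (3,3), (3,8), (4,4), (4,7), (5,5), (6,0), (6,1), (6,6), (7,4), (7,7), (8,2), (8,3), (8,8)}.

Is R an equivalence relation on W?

Reflexive: yes — every world is R-related to itself.
Symmetric: yes — every pair in R has its reverse in R.
Transitive: yes — every two-step R-path is closed by a direct edge.
So R is an equivalence relation.

Yes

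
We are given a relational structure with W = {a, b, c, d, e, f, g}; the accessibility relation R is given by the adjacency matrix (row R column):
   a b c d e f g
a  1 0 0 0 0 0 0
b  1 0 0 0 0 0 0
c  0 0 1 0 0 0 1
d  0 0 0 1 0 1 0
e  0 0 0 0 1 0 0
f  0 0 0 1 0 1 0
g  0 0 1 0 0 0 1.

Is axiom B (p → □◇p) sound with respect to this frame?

By correspondence theory, B is valid on a frame iff R is symmetric.
Symmetric: no — b R a but not a R b.

No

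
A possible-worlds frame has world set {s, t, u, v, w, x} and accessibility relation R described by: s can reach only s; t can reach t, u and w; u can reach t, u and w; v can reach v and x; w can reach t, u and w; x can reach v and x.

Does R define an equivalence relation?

Reflexive: yes — every world is R-related to itself.
Symmetric: yes — every pair in R has its reverse in R.
Transitive: yes — every two-step R-path is closed by a direct edge.
So R is an equivalence relation.

Yes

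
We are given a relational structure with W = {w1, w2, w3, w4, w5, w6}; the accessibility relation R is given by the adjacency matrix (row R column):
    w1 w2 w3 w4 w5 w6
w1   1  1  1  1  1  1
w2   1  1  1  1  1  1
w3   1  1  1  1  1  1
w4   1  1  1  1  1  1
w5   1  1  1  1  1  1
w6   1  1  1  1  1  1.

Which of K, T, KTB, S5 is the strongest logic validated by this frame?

S5

Reflexive (axiom T): yes — every world is R-related to itself.
Symmetric (axiom B): yes — every pair in R has its reverse in R.
Euclidean (axiom 5): yes — any two successors of a common world are R-related.
So F validates K, T, KTB, S5. The strongest is S5.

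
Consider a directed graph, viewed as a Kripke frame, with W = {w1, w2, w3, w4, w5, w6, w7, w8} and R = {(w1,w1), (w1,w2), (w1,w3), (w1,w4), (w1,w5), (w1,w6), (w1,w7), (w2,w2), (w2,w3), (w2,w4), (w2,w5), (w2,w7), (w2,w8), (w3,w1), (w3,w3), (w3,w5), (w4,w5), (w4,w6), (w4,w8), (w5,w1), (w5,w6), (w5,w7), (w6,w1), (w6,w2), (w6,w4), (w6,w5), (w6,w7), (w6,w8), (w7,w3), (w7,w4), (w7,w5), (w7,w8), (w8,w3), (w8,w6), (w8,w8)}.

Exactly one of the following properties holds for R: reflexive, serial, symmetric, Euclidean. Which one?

Reflexive: no — w4 is not related to itself.
Serial: yes — every world has a successor (e.g. w1 R w1).
Symmetric: no — w1 R w2 but not w2 R w1.
Euclidean: no — w1 R w2 and w1 R w6, but not w2 R w6.
Only serial holds.

serial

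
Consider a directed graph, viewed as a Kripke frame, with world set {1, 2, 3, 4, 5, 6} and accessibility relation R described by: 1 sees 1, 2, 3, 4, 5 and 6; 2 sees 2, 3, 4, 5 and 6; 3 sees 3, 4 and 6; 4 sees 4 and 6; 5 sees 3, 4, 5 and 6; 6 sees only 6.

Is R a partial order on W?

Reflexive: yes — every world is R-related to itself.
Transitive: yes — every two-step R-path is closed by a direct edge.
Antisymmetric: yes — no distinct pair is related both ways.
So R is a partial order.

Yes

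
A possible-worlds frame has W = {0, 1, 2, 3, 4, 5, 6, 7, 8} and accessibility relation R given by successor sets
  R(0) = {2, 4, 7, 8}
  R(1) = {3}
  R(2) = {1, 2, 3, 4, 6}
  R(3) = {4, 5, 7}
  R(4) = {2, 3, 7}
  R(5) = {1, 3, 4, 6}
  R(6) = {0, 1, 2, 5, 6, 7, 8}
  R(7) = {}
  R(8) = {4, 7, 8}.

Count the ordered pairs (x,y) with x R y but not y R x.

Enumerating: (0,2), (0,4), (0,7), (0,8), (1,3), (2,1), (2,3), (3,7), (4,7), (5,1), (5,4), (6,0), (6,1), (6,7), (6,8), (8,4), (8,7).

17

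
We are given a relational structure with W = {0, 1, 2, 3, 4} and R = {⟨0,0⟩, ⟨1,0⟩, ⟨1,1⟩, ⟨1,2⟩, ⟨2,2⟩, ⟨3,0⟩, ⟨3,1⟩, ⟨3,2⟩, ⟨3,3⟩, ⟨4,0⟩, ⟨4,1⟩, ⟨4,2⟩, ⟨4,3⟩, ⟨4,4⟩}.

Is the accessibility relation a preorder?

Reflexive: yes — every world is R-related to itself.
Transitive: yes — every two-step R-path is closed by a direct edge.
So R is a preorder.

Yes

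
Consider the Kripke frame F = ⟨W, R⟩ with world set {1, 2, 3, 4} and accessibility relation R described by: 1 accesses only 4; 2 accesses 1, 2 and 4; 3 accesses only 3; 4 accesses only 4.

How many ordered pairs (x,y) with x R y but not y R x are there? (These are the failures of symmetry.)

Enumerating: (1,4), (2,1), (2,4).

3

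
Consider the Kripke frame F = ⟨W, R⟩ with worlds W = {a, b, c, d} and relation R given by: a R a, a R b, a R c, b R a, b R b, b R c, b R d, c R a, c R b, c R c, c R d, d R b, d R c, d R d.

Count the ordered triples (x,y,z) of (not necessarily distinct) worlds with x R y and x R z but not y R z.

4

Enumerating: (b,a,d), (b,d,a), (c,a,d), (c,d,a).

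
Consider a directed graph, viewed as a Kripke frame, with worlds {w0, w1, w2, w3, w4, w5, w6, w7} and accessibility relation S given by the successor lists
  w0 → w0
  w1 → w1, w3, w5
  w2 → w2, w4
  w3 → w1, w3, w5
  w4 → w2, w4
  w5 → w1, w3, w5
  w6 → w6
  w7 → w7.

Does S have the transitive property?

Yes

Transitive: yes — every two-step S-path is closed by a direct edge.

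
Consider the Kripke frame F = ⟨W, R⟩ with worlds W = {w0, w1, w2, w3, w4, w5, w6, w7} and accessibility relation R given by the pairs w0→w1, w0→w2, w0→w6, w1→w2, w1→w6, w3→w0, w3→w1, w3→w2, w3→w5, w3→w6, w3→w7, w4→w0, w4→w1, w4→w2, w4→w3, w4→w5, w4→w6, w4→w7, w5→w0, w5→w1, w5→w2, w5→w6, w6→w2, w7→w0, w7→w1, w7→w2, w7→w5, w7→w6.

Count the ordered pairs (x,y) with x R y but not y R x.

28

Enumerating: (w0,w1), (w0,w2), (w0,w6), (w1,w2), (w1,w6), (w3,w0), (w3,w1), (w3,w2), (w3,w5), (w3,w6), (w3,w7), (w4,w0), … and 16 more.
Total: 28.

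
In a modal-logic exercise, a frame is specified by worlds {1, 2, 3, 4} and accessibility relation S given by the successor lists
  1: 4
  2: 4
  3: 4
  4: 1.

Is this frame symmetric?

Symmetric: no — 2 S 4 but not 4 S 2.

No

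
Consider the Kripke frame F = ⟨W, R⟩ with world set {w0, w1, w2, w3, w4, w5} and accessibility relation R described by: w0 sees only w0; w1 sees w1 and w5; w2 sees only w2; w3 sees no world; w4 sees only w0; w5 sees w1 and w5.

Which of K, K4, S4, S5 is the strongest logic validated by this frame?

K4

Transitive (axiom 4): yes — every two-step R-path is closed by a direct edge.
Reflexive (axiom T): no — w3 is not related to itself.
Euclidean (axiom 5): yes — any two successors of a common world are R-related.
So F validates K, K4; S4 would additionally require R to be reflexive. The strongest is K4.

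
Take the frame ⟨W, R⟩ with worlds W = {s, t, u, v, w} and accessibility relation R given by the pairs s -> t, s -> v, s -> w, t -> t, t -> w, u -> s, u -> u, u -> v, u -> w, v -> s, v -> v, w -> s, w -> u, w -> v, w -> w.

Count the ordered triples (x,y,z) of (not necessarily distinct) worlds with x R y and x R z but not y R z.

14

Enumerating: (s,t,v), (s,v,t), (s,v,w), (s,w,t), (t,w,t), (u,s,s), (u,s,u), (u,v,u), (u,v,w), (v,s,s), (w,s,s), (w,s,u), (w,v,u), (w,v,w).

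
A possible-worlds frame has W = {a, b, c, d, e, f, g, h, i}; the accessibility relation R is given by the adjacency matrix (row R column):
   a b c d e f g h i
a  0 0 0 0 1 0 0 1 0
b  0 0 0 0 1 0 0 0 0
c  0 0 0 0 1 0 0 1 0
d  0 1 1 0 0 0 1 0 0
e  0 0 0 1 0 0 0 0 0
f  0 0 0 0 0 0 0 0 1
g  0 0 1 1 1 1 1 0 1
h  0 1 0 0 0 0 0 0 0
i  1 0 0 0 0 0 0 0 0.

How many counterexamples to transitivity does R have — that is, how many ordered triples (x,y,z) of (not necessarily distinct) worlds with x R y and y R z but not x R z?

Enumerating: (a,e,d), (a,h,b), (b,e,d), (c,e,d), (c,h,b), (d,b,e), (d,c,e), (d,c,h), (d,g,d), (d,g,e), (d,g,f), (d,g,i), … and 10 more.
Total: 22.

22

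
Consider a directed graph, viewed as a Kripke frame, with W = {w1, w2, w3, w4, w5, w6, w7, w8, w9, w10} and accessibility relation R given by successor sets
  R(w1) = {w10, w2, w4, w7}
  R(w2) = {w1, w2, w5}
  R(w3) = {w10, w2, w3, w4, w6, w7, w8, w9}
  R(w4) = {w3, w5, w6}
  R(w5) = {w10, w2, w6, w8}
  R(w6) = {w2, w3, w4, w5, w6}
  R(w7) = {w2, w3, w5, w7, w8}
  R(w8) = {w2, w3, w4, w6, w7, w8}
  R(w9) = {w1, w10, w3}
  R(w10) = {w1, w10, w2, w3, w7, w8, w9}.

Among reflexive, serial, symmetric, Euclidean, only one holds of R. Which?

Reflexive: no — w1 is not related to itself.
Serial: yes — every world has a successor (e.g. w1 R w10).
Symmetric: no — w1 R w4 but not w4 R w1.
Euclidean: no — w1 R w10 and w1 R w4, but not w10 R w4.
Only serial holds.

serial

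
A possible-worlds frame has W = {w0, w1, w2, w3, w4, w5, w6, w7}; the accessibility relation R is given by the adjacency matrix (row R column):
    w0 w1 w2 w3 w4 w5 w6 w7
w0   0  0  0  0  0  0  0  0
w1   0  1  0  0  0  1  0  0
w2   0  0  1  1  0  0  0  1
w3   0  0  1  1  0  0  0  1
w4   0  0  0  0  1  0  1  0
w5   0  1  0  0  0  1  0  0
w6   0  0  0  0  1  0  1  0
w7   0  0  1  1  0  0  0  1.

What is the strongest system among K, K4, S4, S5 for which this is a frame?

K4

Transitive (axiom 4): yes — every two-step R-path is closed by a direct edge.
Reflexive (axiom T): no — w0 is not related to itself.
Euclidean (axiom 5): yes — any two successors of a common world are R-related.
So F validates K, K4; S4 would additionally require R to be reflexive. The strongest is K4.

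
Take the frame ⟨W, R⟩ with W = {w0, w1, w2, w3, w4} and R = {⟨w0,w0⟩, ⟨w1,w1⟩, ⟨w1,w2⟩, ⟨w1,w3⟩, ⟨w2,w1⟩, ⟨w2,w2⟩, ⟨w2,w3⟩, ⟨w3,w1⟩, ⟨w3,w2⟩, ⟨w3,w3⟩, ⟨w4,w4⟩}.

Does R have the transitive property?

Yes

Transitive: yes — every two-step R-path is closed by a direct edge.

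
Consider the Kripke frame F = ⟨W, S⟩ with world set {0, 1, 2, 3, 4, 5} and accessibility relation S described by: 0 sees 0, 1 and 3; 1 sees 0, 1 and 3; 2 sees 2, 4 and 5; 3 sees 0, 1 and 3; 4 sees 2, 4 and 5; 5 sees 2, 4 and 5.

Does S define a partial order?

No

Reflexive: yes — every world is S-related to itself.
Transitive: yes — every two-step S-path is closed by a direct edge.
Antisymmetric: no — 0 S 1 and 1 S 0 with 0 ≠ 1.
So S is not a partial order.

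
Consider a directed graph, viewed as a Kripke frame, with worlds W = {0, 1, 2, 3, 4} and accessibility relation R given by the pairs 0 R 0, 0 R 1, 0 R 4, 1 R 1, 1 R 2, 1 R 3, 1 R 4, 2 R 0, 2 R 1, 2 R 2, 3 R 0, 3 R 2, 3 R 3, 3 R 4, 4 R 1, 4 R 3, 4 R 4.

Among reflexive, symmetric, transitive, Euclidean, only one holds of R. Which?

Reflexive: yes — every world is R-related to itself.
Symmetric: no — 0 R 1 but not 1 R 0.
Transitive: no — 0 R 1 and 1 R 2, but not 0 R 2.
Euclidean: no — 1 R 2 and 1 R 3, but not 2 R 3.
Only reflexive holds.

reflexive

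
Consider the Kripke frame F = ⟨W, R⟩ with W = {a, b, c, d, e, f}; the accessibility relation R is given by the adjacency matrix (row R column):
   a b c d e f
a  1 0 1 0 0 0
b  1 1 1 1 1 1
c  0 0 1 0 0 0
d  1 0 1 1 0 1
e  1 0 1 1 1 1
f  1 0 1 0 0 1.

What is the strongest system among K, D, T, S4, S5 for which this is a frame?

S4

Serial (axiom D): yes — every world has a successor (e.g. a R a).
Reflexive (axiom T): yes — every world is R-related to itself.
Transitive (axiom 4): yes — every two-step R-path is closed by a direct edge.
Euclidean (axiom 5): no — b R a and b R d, but not a R d.
So F validates K, D, T, S4; S5 would additionally require R to be Euclidean. The strongest is S4.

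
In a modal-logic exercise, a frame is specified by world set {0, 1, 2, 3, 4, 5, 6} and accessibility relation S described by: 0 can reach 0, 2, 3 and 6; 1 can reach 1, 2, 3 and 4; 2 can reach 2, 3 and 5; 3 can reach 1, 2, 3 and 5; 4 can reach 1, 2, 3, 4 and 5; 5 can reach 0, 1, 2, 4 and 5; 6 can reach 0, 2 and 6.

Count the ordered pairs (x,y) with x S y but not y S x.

Enumerating: (0,2), (0,3), (1,2), (3,5), (4,2), (4,3), (5,0), (5,1), (6,2).

9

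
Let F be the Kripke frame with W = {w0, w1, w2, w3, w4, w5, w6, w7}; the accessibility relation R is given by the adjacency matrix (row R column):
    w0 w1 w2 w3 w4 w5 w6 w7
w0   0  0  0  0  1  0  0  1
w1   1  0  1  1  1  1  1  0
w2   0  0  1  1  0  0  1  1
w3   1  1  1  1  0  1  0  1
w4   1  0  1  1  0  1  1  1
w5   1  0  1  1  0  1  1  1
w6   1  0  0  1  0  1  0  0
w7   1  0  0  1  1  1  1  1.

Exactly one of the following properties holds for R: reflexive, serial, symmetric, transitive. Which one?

Reflexive: no — w0 is not related to itself.
Serial: yes — every world has a successor (e.g. w0 R w4).
Symmetric: no — w1 R w0 but not w0 R w1.
Transitive: no — w0 R w4 and w4 R w2, but not w0 R w2.
Only serial holds.

serial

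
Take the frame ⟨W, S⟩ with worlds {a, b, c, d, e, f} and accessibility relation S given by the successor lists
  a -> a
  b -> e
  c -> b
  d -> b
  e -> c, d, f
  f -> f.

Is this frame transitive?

No

Transitive: no — b S e and e S c, but not b S c.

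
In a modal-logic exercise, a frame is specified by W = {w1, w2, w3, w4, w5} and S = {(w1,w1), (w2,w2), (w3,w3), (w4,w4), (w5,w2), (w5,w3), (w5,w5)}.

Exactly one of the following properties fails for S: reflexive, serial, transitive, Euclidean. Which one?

Reflexive: yes — every world is S-related to itself.
Serial: yes — every world has a successor (e.g. w1 S w1).
Transitive: yes — every two-step S-path is closed by a direct edge.
Euclidean: no — w5 S w2 and w5 S w3, but not w2 S w3.
Only Euclidean fails.

Euclidean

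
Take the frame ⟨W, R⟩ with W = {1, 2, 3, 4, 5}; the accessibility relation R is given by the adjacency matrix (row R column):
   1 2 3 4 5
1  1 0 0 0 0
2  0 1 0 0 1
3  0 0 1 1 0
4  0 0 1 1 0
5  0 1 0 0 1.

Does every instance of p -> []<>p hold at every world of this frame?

By correspondence theory, B is valid on a frame iff R is symmetric.
Symmetric: yes — every pair in R has its reverse in R.

Yes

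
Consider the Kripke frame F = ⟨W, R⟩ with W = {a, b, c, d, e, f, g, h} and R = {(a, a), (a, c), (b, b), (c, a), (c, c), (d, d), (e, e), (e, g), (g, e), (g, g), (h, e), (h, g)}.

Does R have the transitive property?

Yes

Transitive: yes — every two-step R-path is closed by a direct edge.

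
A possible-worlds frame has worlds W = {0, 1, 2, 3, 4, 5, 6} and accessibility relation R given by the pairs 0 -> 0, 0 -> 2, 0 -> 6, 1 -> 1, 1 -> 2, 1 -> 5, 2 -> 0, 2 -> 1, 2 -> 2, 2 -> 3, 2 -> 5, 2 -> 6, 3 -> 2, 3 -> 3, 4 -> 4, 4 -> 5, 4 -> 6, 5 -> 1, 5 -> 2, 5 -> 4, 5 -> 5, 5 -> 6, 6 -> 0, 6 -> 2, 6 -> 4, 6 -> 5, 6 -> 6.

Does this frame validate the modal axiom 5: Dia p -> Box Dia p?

No

By correspondence theory, 5 is valid on a frame iff R is Euclidean.
Euclidean: no — 2 R 0 and 2 R 1, but not 0 R 1.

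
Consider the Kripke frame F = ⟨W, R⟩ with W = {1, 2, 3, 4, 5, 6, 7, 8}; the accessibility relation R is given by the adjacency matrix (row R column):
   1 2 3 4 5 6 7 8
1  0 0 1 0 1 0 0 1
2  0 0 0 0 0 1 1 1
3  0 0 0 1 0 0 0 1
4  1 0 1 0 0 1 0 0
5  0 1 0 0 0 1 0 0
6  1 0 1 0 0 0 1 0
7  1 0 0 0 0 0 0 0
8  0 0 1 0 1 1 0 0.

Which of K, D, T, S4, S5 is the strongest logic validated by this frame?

Serial (axiom D): yes — every world has a successor (e.g. 1 R 3).
Reflexive (axiom T): no — 1 is not related to itself.
Transitive (axiom 4): no — 1 R 3 and 3 R 4, but not 1 R 4.
Euclidean (axiom 5): no — 1 R 3 and 1 R 5, but not 3 R 5.
So F validates K, D; T would additionally require R to be reflexive. The strongest is D.

D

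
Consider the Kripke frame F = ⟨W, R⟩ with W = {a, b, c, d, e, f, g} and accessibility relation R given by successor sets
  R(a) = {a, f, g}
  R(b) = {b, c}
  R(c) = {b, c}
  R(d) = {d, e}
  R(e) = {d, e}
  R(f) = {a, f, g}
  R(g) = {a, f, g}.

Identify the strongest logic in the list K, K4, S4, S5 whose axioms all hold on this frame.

Transitive (axiom 4): yes — every two-step R-path is closed by a direct edge.
Reflexive (axiom T): yes — every world is R-related to itself.
Euclidean (axiom 5): yes — any two successors of a common world are R-related.
So F validates K, K4, S4, S5. The strongest is S5.

S5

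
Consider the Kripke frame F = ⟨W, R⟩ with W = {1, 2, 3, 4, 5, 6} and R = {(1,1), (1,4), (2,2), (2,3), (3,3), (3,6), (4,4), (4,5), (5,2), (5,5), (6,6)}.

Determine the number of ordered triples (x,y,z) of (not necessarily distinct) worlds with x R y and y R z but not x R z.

Enumerating: (1,4,5), (2,3,6), (4,5,2), (5,2,3).

4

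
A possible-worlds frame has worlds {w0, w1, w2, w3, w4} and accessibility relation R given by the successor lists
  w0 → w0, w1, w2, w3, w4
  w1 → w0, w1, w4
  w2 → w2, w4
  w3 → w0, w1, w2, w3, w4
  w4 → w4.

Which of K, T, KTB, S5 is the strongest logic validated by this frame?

Reflexive (axiom T): yes — every world is R-related to itself.
Symmetric (axiom B): no — w0 R w2 but not w2 R w0.
Euclidean (axiom 5): no — w0 R w1 and w0 R w2, but not w1 R w2.
So F validates K, T; KTB would additionally require R to be symmetric. The strongest is T.

T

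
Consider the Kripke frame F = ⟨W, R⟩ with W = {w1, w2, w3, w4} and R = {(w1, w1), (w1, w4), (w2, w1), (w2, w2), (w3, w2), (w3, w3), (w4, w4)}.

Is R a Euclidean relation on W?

No

Euclidean: no — w1 R w4 and w1 R w1, but not w4 R w1.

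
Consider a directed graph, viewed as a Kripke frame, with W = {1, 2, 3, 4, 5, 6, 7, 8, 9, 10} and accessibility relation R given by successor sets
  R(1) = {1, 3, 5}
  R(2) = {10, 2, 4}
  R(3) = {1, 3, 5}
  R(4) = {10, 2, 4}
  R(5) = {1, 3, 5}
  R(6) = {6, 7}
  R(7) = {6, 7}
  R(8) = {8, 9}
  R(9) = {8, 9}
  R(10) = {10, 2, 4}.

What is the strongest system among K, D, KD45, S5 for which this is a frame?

S5

Serial (axiom D): yes — every world has a successor (e.g. 1 R 1).
Euclidean (axiom 5): yes — any two successors of a common world are R-related.
Transitive (axiom 4): yes — every two-step R-path is closed by a direct edge.
Reflexive (axiom T): yes — every world is R-related to itself.
So F validates K, D, KD45, S5. The strongest is S5.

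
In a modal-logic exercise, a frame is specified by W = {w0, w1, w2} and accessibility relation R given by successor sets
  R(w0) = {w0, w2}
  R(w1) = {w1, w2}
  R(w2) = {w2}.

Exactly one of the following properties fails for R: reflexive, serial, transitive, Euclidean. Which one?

Euclidean

Reflexive: yes — every world is R-related to itself.
Serial: yes — every world has a successor (e.g. w0 R w0).
Transitive: yes — every two-step R-path is closed by a direct edge.
Euclidean: no — w0 R w2 and w0 R w0, but not w2 R w0.
Only Euclidean fails.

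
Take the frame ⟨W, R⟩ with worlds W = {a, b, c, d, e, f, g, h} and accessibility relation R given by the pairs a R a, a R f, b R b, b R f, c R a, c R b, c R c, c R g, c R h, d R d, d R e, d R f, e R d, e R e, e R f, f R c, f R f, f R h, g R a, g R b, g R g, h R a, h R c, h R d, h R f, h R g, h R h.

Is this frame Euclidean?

Euclidean: no — c R a and c R b, but not a R b.

No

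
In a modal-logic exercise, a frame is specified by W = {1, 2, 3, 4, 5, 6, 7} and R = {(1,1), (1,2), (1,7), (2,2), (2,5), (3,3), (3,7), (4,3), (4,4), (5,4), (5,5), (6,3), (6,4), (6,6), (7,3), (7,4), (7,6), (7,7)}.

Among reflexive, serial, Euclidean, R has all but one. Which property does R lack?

Euclidean

Reflexive: yes — every world is R-related to itself.
Serial: yes — every world has a successor (e.g. 1 R 1).
Euclidean: no — 1 R 2 and 1 R 7, but not 2 R 7.
Only Euclidean fails.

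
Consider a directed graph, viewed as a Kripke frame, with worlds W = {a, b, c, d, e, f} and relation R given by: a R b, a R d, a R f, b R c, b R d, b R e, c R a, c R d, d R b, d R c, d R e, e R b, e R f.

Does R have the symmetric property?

No

Symmetric: no — a R b but not b R a.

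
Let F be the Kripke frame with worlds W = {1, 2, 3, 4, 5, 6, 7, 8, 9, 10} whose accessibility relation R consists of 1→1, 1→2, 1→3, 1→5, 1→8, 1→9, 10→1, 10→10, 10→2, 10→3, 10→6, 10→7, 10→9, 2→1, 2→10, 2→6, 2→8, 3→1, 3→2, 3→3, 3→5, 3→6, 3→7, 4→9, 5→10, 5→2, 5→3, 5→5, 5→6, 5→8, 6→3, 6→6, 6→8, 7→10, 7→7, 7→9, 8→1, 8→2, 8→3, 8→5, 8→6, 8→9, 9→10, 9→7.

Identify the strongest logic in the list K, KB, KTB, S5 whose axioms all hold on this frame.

K

Symmetric (axiom B): no — 1 R 5 but not 5 R 1.
Reflexive (axiom T): no — 2 is not related to itself.
Euclidean (axiom 5): no — 1 R 2 and 1 R 3, but not 2 R 3.
So F validates K; KB would additionally require R to be symmetric. The strongest is K.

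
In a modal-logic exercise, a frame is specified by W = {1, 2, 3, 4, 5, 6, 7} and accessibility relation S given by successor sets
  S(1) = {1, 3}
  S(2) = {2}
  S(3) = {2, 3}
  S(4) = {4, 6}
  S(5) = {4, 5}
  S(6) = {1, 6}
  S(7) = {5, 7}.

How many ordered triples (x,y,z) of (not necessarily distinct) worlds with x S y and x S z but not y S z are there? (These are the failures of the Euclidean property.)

Enumerating: (1,3,1), (3,2,3), (4,6,4), (5,4,5), (6,1,6), (7,5,7).

6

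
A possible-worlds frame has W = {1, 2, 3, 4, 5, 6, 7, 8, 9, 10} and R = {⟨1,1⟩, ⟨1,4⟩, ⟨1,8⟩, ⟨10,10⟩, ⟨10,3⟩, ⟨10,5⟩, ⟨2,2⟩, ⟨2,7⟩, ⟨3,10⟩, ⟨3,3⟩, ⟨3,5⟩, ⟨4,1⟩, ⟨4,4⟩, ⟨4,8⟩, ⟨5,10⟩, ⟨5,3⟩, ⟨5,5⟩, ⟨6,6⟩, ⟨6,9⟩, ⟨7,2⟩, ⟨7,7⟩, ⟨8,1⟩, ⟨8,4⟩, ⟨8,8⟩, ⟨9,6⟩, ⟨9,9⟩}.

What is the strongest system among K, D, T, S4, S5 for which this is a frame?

S5

Serial (axiom D): yes — every world has a successor (e.g. 1 R 1).
Reflexive (axiom T): yes — every world is R-related to itself.
Transitive (axiom 4): yes — every two-step R-path is closed by a direct edge.
Euclidean (axiom 5): yes — any two successors of a common world are R-related.
So F validates K, D, T, S4, S5. The strongest is S5.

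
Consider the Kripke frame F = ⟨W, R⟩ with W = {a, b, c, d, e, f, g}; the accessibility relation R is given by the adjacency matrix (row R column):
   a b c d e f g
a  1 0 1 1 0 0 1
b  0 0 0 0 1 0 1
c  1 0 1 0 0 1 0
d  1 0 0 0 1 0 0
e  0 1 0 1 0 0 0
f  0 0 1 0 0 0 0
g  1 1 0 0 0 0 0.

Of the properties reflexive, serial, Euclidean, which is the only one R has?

serial

Reflexive: no — b is not related to itself.
Serial: yes — every world has a successor (e.g. a R a).
Euclidean: no — a R c and a R d, but not c R d.
Only serial holds.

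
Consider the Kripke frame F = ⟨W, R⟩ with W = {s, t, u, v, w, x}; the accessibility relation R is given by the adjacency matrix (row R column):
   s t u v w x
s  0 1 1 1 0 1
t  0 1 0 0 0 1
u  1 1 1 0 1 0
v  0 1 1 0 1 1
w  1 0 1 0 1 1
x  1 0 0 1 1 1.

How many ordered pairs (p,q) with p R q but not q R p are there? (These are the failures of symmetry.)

8

Enumerating: (s,t), (s,v), (t,x), (u,t), (v,t), (v,u), (v,w), (w,s).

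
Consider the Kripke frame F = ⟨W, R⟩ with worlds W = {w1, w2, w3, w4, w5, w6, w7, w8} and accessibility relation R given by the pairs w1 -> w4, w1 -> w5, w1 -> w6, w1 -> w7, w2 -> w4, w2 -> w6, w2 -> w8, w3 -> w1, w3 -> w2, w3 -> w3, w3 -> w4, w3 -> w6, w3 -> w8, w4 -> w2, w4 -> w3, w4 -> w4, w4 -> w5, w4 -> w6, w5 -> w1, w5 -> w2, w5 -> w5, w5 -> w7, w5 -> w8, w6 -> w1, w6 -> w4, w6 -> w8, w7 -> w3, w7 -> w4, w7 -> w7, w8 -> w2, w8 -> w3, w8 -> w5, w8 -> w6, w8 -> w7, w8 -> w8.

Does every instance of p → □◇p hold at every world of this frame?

No

By correspondence theory, B is valid on a frame iff R is symmetric.
Symmetric: no — w1 R w4 but not w4 R w1.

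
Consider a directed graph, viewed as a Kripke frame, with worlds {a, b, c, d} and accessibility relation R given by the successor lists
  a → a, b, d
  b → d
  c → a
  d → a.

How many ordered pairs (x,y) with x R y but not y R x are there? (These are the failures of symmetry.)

3

Enumerating: (a,b), (b,d), (c,a).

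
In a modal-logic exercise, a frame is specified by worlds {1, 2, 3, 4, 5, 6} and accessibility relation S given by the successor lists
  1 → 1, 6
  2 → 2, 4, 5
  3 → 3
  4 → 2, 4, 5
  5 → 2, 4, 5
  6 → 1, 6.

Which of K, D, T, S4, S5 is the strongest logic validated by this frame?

S5

Serial (axiom D): yes — every world has a successor (e.g. 1 S 1).
Reflexive (axiom T): yes — every world is S-related to itself.
Transitive (axiom 4): yes — every two-step S-path is closed by a direct edge.
Euclidean (axiom 5): yes — any two successors of a common world are S-related.
So F validates K, D, T, S4, S5. The strongest is S5.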